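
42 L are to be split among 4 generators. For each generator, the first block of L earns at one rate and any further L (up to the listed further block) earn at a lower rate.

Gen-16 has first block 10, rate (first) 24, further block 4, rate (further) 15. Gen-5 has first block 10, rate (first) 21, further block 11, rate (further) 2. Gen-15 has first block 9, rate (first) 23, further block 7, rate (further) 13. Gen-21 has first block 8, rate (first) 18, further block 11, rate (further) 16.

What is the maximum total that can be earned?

881

Rank every tier by rate: Gen-16/first 24 > Gen-15/first 23 > Gen-5/first 21 > Gen-21/first 18 > Gen-21/second 16 > Gen-16/second 15 > Gen-15/second 13 > Gen-5/second 2.
Gen-16 first at 24: fill all 10 — 32 left.
Gen-15/first (23): +9 — 23 left.
Gen-5/first (21): +10 — 13 left.
Gen-21/first (18): +8 — 5 left.
Gen-21 second at 16: only 5 left, fill 5.
Total = 24×10 + 23×9 + 21×10 + 18×8 + 16×5 = 881.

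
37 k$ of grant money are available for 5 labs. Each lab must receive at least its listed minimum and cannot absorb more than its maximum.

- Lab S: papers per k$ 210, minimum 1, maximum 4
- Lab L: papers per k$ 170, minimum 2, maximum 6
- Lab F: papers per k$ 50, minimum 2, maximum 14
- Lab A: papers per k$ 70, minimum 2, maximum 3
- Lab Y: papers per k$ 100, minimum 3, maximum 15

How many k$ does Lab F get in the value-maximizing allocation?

9

Meeting every minimum uses 1+2+2+2+3 = 10 k$, leaving 27.
Rank by papers per k$: Lab S 210 > Lab L 170 > Lab Y 100 > Lab A 70 > Lab F 50.
Lab S: +3 to 4 (cap) ; 24 left.
Give Lab L 4 more to hit its cap of 6 ; 20 left.
Lab Y: +12 to 15 (cap) ; 8 left.
Lab A: +1 to 3 (cap) ; 7 left.
Lab F: +7 (room for 12) → 9. Pool exhausted.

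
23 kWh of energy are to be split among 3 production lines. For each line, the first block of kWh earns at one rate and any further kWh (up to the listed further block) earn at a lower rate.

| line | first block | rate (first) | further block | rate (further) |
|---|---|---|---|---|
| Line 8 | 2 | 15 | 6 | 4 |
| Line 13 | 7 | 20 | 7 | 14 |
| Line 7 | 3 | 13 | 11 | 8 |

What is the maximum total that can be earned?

Treat each block as its own option and order by rate: Line 13/tier1 20 > Line 8/tier1 15 > Line 13/tier2 14 > Line 7/tier1 13 > Line 7/tier2 8 > Line 8/tier2 4.
Line 13/tier1 (20): +7 — 16 left.
Fill Line 8 tier1 block (2 at 15) — 14 left.
Fill Line 13 tier2 block (7 at 14) — 7 left.
Fill Line 7 tier1 block (3 at 13) — 4 left.
4 remain; put them into Line 7 tier2 at 8.
Total = 20×7 + 15×2 + 14×7 + 13×3 + 8×4 = 339.

339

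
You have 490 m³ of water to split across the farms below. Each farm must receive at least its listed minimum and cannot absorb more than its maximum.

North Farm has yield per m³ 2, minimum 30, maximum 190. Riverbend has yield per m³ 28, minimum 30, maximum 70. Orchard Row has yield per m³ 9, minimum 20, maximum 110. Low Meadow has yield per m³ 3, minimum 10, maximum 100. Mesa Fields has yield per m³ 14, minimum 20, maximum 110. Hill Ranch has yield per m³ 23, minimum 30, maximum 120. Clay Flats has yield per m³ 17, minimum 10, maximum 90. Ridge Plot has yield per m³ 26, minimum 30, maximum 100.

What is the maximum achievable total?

Meeting every minimum uses 30+30+20+10+20+30+10+30 = 180 m³, leaving 310.
Order the farms by yield per m³: Riverbend 28 > Ridge Plot 26 > Hill Ranch 23 > Clay Flats 17 > Mesa Fields 14 > Orchard Row 9 > Low Meadow 3 > North Farm 2.
Give Riverbend 40 more to hit its cap of 70 — 270 left.
Ridge Plot: +70 to 100 (cap) — 200 left.
Hill Ranch: +90 to 120 (cap) — 110 left.
Clay Flats: +80 to 90 (cap) — 30 left.
Mesa Fields: +30 (room for 90) → 50. Pool exhausted.
Total = 2×30 + 28×70 + 9×20 + 3×10 + 14×50 + 23×120 + 17×90 + 26×100 = 9820.

9820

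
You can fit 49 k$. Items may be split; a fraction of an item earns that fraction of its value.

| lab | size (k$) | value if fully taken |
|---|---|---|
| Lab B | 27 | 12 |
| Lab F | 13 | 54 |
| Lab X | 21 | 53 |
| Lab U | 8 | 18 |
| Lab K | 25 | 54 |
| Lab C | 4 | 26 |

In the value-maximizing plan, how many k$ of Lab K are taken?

Best value per unit of size first: Lab C 26/4≈6.5, Lab F 54/13≈4.15, Lab X 53/21≈2.52, Lab U 18/8≈2.25, Lab K 54/25≈2.16, Lab B 12/27≈0.444.
All 4 k$ of Lab C fit (value 26) — 45 remain.
All 13 k$ of Lab F fit (value 54) — 32 remain.
All 21 k$ of Lab X fit (value 53) — 11 remain.
Lab U: take in full, 8 k$ for value 18 — 3 left.
Only 3 k$ remain; take 3/25 of Lab K for value 54×3/25 = 6.48.

3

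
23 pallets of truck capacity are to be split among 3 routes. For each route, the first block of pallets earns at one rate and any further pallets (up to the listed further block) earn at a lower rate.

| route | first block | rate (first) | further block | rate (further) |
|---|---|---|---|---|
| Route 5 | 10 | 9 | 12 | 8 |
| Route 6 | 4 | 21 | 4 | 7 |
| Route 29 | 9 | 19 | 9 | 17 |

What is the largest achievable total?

Order all 6 blocks by rate: Route 6/T1 21 > Route 29/T1 19 > Route 29/T2 17 > Route 5/T1 9 > Route 5/T2 8 > Route 6/T2 7.
Route 6 T1 at 21: fill all 4 ; 19 left.
Fill Route 29 T1 block (9 at 19) ; 10 left.
Route 29/T2 (17): +9 ; 1 left.
Route 5 T1 at 9: only 1 left, fill 1.
Total = 21×4 + 19×9 + 17×9 + 9×1 = 417.

417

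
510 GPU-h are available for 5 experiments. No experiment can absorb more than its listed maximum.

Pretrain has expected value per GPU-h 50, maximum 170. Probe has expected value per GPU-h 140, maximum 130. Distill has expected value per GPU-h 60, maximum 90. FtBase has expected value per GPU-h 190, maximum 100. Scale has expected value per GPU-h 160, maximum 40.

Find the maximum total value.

Highest expected value per GPU-h first: FtBase 190 > Scale 160 > Probe 140 > Distill 60 > Pretrain 50.
FtBase takes 100 to reach its cap of 100 — 410 left.
Give Scale 40 to hit its cap of 40 — 370 left.
Give Probe 130 to hit its cap of 130 — 240 left.
Distill: +90 to 90 (cap) — 150 left.
Pretrain: +150 (room for 170) → 150. Pool exhausted.
Total = 50×150 + 140×130 + 60×90 + 190×100 + 160×40 = 56500.

56500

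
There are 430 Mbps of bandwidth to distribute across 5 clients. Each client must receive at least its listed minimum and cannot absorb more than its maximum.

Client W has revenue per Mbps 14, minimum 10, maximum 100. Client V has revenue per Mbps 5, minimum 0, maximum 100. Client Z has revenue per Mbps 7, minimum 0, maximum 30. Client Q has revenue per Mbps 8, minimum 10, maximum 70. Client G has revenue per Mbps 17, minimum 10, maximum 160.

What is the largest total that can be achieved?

5240

Meeting every minimum uses 10+0+0+10+10 = 30 Mbps, leaving 400.
Highest revenue per Mbps first: Client G 17 > Client W 14 > Client Q 8 > Client Z 7 > Client V 5.
Client G: +150 to 160 (cap) — 250 left.
Client W: +90 to 100 (cap) — 160 left.
Client Q: +60 to 70 (cap) — 100 left.
Client Z: +30 to 30 (cap) — 70 left.
Client V has room for 100 more but only 70 remain, so it gets 70.
Total = 14×100 + 5×70 + 7×30 + 8×70 + 17×160 = 5240.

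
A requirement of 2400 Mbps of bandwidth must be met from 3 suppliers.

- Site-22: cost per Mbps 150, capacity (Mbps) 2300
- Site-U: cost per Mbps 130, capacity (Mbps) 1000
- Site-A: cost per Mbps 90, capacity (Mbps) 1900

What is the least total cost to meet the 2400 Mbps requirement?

Use suppliers in increasing cost order.
Site-A at 90: take all 1900 Mbps ; 500 still needed.
Take 500 from Site-U at 130 to finish.
Site-22: unused.
Cost = 1900×90 + 500×130 = 236000.

236000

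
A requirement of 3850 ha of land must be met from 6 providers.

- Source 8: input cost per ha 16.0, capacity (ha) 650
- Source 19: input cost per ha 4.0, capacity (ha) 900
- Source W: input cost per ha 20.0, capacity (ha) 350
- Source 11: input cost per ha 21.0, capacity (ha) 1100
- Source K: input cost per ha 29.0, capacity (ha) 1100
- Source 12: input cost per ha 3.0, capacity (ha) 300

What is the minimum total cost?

Use providers in increasing cost order.
Source 12 (3.0): use full 300 — 3550 ha to go.
Source 19 (4.0): use full 900 — 2650 ha to go.
Source 8 (16.0): use full 650 — 2000 ha to go.
Source W at 20.0: take all 350 ha — 1650 still needed.
Source 11 (21.0): use full 1100 — 550 ha to go.
Source K at 29.0: take 550 of its 1100 — requirement met.
Cost = 300×3.0 + 900×4.0 + 650×16.0 + 350×20.0 + 1100×21.0 + 550×29.0 = 60950.

60950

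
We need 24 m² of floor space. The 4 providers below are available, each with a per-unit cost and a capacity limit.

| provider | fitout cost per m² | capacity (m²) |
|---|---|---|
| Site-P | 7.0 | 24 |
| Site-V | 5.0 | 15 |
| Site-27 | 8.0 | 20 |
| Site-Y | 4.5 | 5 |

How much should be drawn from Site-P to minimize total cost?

Cheapest first:
Site-Y at 4.5: take all 5 m² — 19 still needed.
Site-V at 5.0: take all 15 m² — 4 still needed.
Take 4 from Site-P at 7.0 to finish.
Site-27: unused.

4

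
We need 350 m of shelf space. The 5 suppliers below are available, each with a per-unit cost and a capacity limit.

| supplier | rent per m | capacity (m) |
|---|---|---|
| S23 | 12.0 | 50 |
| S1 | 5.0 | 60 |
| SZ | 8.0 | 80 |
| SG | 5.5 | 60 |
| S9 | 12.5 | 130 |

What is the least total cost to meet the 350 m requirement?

3120

Use suppliers in increasing cost order.
S1 at 5.0: take all 60 m → 290 still needed.
Take 60 from SG at 5.5 → need 230 more.
SZ at 8.0: take all 80 m → 150 still needed.
Take 50 from S23 at 12.0 → need 100 more.
S9 at 12.5: take 100 of its 130 → requirement met.
Cost = 60×5.0 + 60×5.5 + 80×8.0 + 50×12.0 + 100×12.5 = 3120.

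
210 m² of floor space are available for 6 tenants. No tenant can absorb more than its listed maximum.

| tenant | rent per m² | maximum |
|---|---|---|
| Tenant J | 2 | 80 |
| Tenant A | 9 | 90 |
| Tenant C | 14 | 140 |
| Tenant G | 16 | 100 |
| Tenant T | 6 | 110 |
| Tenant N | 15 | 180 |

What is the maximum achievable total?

Rank by rent per m²: Tenant G 16 > Tenant N 15 > Tenant C 14 > Tenant A 9 > Tenant T 6 > Tenant J 2.
Tenant G: +100 to 100 (cap) — 110 left.
Tenant N: +110 (room for 180) → 110. Pool exhausted.
Total = 16×100 + 15×110 = 3250.

3250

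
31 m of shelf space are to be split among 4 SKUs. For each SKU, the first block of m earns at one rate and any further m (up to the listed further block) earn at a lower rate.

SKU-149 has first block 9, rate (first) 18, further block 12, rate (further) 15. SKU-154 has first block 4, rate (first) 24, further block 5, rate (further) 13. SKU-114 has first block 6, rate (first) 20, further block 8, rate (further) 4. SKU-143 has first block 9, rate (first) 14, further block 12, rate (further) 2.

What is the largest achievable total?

Rank every tier by rate: SKU-154/tier1 24 > SKU-114/tier1 20 > SKU-149/tier1 18 > SKU-149/tier2 15 > SKU-143/tier1 14 > SKU-154/tier2 13 > SKU-114/tier2 4 > SKU-143/tier2 2.
Fill SKU-154 tier1 block (4 at 24) — 27 left.
Fill SKU-114 tier1 block (6 at 20) — 21 left.
Fill SKU-149 tier1 block (9 at 18) — 12 left.
SKU-149/tier2 (15): +12 — 0 left.
Total = 24×4 + 20×6 + 18×9 + 15×12 = 558.

558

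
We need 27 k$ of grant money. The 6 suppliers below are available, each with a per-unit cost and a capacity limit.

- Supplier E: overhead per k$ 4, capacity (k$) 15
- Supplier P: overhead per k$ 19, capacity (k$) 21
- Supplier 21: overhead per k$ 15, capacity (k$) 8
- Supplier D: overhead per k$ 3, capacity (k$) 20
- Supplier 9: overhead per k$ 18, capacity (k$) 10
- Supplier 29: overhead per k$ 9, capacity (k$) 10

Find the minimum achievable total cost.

88

Fill from the cheapest supplier first.
Supplier D at 3: take all 20 k$ → 7 still needed.
Supplier E (4): take the remaining 7 → done.
Supplier 29, Supplier 21, Supplier 9, Supplier P: unused.
Cost = 20×3 + 7×4 = 88.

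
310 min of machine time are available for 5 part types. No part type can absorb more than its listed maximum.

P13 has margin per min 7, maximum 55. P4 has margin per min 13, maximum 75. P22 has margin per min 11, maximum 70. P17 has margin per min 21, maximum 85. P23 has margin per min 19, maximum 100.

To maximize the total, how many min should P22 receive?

50

Order the part types by margin per min: P17 21 > P23 19 > P4 13 > P22 11 > P13 7.
Give P17 85 to hit its cap of 85 → 225 left.
P23 takes 100 to reach its cap of 100 → 125 left.
P4 takes 75 to reach its cap of 75 → 50 left.
P22 has room for 70 but only 50 remain, so it gets 50.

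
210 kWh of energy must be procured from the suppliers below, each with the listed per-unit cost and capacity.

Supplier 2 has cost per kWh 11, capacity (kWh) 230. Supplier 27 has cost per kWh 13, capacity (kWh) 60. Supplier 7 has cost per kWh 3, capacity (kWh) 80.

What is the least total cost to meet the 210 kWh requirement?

Cheapest first:
Supplier 7 (3): use full 80 → 130 kWh to go.
Take 130 from Supplier 2 at 11 to finish.
Supplier 27: unused.
Cost = 80×3 + 130×11 = 1670.

1670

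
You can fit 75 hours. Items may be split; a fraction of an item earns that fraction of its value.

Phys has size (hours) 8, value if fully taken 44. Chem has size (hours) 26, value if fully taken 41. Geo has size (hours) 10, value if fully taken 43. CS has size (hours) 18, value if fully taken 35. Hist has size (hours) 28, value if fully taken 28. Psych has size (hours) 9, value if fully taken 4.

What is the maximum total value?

176

Best value per unit of size first: Phys 44/8≈5.5, Geo 43/10≈4.3, CS 35/18≈1.94, Chem 41/26≈1.58, Hist 28/28≈1, Psych 4/9≈0.444.
Phys: take in full, 8 hours for value 44 → 67 left.
All 10 hours of Geo fit (value 43) → 57 remain.
Take all of CS (18 hours, value 35) → 39 hours left.
Chem: take in full, 26 hours for value 41 → 13 left.
Fill the last 13 hours with part of Hist: 13/28 of it earns 13.
Total value = 176.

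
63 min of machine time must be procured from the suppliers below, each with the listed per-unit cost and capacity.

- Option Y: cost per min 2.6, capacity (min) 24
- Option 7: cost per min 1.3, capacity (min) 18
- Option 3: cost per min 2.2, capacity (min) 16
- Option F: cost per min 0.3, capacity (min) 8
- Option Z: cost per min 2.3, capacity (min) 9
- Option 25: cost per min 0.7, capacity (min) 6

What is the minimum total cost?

Use suppliers in increasing cost order.
Option F at 0.3: take all 8 min — 55 still needed.
Option 25 (0.7): use full 6 — 49 min to go.
Option 7 (1.3): use full 18 — 31 min to go.
Take 16 from Option 3 at 2.2 — need 15 more.
Option Z (2.3): use full 9 — 6 min to go.
Take 6 from Option Y at 2.6 to finish.
Cost = 8×0.3 + 6×0.7 + 18×1.3 + 16×2.2 + 9×2.3 + 6×2.6 = 101.5.

101.5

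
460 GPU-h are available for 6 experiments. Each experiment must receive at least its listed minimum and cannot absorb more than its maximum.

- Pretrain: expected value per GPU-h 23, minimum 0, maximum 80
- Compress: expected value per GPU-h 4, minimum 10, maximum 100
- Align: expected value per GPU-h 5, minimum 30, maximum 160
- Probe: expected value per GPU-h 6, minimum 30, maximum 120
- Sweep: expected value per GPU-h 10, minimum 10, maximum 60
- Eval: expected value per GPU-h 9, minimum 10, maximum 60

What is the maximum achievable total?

4390

Meeting every minimum uses 0+10+30+30+10+10 = 90 GPU-h, leaving 370.
Highest expected value per GPU-h first: Pretrain 23 > Sweep 10 > Eval 9 > Probe 6 > Align 5 > Compress 4.
Pretrain takes 80 more to reach its cap of 80 ; 290 left.
Sweep takes 50 more to reach its cap of 60 ; 240 left.
Eval: +50 to 60 (cap) ; 190 left.
Give Probe 90 more to hit its cap of 120 ; 100 left.
Align has room for 130 more but only 100 remain, so it gets 130.
Total = 23×80 + 4×10 + 5×130 + 6×120 + 10×60 + 9×60 = 4390.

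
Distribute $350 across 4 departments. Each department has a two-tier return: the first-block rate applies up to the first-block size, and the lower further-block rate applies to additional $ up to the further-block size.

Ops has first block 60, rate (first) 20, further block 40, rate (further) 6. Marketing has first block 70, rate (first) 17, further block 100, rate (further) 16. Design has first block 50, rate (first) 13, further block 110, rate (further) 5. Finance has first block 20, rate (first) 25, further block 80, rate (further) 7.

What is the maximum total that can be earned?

5490

Treat each block as its own option and order by rate: Finance/tier1 25 > Ops/tier1 20 > Marketing/tier1 17 > Marketing/tier2 16 > Design/tier1 13 > Finance/tier2 7 > Ops/tier2 6 > Design/tier2 5.
Fill Finance tier1 block (20 at 25) ; 330 left.
Ops tier1 at 20: fill all 60 ; 270 left.
Fill Marketing tier1 block (70 at 17) ; 200 left.
Marketing tier2 at 16: fill all 100 ; 100 left.
Design/tier1 (13): +50 ; 50 left.
Finance tier2 at 7: only 50 left, fill 50.
Total = 25×20 + 20×60 + 17×70 + 16×100 + 13×50 + 7×50 = 5490.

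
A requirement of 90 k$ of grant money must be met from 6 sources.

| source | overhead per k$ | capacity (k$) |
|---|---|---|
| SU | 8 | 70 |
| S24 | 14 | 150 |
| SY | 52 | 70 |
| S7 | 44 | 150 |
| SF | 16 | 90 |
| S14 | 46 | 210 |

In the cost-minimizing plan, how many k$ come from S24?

20

Cheapest first:
SU (8): use full 70 — 20 k$ to go.
S24 at 14: take 20 of its 150 — requirement met.
SF, S7, S14, SY: unused.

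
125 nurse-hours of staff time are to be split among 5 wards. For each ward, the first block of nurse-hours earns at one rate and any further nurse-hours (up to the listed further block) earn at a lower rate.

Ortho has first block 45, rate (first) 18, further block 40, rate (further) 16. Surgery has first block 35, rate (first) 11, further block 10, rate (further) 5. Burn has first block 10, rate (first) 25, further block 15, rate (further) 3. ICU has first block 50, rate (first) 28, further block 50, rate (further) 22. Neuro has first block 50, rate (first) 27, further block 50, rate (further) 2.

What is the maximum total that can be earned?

3330

Rank every tier by rate: ICU/T1 28 > Neuro/T1 27 > Burn/T1 25 > ICU/T2 22 > Ortho/T1 18 > Ortho/T2 16 > Surgery/T1 11 > Surgery/T2 5 > Burn/T2 3 > Neuro/T2 2.
ICU T1 at 28: fill all 50 → 75 left.
Fill Neuro T1 block (50 at 27) → 25 left.
Burn/T1 (25): +10 → 15 left.
ICU T2 at 22: only 15 left, fill 15.
Total = 28×50 + 27×50 + 25×10 + 22×15 = 3330.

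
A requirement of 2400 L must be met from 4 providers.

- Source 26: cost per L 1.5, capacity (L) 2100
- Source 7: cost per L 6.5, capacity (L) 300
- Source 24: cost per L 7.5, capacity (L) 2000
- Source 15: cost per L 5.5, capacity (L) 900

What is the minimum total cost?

Cheapest first:
Source 26 at 1.5: take all 2100 L ; 300 still needed.
Source 15 (5.5): take the remaining 300 ; done.
Source 7, Source 24: unused.
Cost = 2100×1.5 + 300×5.5 = 4800.

4800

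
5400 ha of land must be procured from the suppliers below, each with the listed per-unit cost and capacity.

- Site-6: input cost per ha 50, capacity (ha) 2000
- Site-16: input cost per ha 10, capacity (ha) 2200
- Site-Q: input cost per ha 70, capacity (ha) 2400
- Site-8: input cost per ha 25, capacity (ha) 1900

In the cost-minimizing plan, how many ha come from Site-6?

1300

Use suppliers in increasing cost order.
Site-16 at 10: take all 2200 ha — 3200 still needed.
Take 1900 from Site-8 at 25 — need 1300 more.
Take 1300 from Site-6 at 50 to finish.
Site-Q: unused.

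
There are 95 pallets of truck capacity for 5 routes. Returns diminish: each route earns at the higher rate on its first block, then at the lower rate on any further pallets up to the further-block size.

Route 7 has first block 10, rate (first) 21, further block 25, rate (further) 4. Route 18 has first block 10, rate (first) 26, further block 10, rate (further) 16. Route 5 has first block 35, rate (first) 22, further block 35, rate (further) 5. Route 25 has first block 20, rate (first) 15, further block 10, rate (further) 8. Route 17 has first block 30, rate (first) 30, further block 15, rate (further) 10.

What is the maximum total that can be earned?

Rank every tier by rate: Route 17/T1 30 > Route 18/T1 26 > Route 5/T1 22 > Route 7/T1 21 > Route 18/T2 16 > Route 25/T1 15 > Route 17/T2 10 > Route 25/T2 8 > Route 5/T2 5 > Route 7/T2 4.
Route 17/T1 (30): +30 → 65 left.
Route 18/T1 (26): +10 → 55 left.
Fill Route 5 T1 block (35 at 22) → 20 left.
Fill Route 7 T1 block (10 at 21) → 10 left.
Route 18/T2 (16): +10 → 0 left.
Total = 30×30 + 26×10 + 22×35 + 21×10 + 16×10 = 2300.

2300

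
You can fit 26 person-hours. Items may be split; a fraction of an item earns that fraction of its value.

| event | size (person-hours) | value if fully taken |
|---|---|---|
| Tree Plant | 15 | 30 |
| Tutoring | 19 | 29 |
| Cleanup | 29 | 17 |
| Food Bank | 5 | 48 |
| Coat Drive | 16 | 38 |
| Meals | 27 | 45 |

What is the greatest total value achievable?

Best value per unit of size first: Food Bank 48/5≈9.6, Coat Drive 38/16≈2.38, Tree Plant 30/15≈2, Meals 45/27≈1.67, Tutoring 29/19≈1.53, Cleanup 17/29≈0.586.
Food Bank: take in full, 5 person-hours for value 48 ; 21 left.
Coat Drive: take in full, 16 person-hours for value 38 ; 5 left.
Only 5 person-hours remain; take 5/15 of Tree Plant for value 30×5/15 = 10.
Total value = 96.

96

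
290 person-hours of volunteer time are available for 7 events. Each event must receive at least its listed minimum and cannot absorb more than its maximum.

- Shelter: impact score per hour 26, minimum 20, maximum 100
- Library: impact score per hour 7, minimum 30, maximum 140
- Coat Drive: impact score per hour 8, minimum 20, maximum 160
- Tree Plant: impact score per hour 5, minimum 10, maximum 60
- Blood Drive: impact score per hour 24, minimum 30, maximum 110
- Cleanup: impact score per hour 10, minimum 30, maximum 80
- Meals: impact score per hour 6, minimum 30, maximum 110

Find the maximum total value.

5180

Meeting every minimum uses 20+30+20+10+30+30+30 = 170 person-hours, leaving 120.
Order the events by impact score per hour: Shelter 26 > Blood Drive 24 > Cleanup 10 > Coat Drive 8 > Library 7 > Meals 6 > Tree Plant 5.
Shelter takes 80 more to reach its cap of 100 → 40 left.
Blood Drive: +40 (room for 80) → 70. Pool exhausted.
Total = 26×100 + 7×30 + 8×20 + 5×10 + 24×70 + 10×30 + 6×30 = 5180.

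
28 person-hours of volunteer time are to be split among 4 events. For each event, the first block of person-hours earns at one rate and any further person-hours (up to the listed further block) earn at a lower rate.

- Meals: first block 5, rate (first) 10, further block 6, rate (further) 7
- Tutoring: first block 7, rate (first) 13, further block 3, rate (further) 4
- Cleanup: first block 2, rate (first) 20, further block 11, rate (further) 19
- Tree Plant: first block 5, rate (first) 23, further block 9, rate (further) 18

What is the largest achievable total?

539

Order all 8 blocks by rate: Tree Plant/T1 23 > Cleanup/T1 20 > Cleanup/T2 19 > Tree Plant/T2 18 > Tutoring/T1 13 > Meals/T1 10 > Meals/T2 7 > Tutoring/T2 4.
Tree Plant T1 at 23: fill all 5 → 23 left.
Cleanup/T1 (20): +2 → 21 left.
Cleanup/T2 (19): +11 → 10 left.
Fill Tree Plant T2 block (9 at 18) → 1 left.
Tutoring T1 at 13: only 1 left, fill 1.
Total = 23×5 + 20×2 + 19×11 + 18×9 + 13×1 = 539.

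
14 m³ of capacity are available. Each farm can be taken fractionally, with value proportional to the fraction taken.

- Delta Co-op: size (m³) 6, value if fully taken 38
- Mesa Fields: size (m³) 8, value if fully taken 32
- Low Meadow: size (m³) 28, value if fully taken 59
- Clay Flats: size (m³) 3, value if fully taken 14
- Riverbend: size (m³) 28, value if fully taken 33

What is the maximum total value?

72

Sort by value density: Delta Co-op 38/6≈6.33, Clay Flats 14/3≈4.67, Mesa Fields 32/8≈4, Low Meadow 59/28≈2.11, Riverbend 33/28≈1.18.
Delta Co-op: take in full, 6 m³ for value 38 ; 8 left.
Take all of Clay Flats (3 m³, value 14) ; 5 m³ left.
5 m³ left: a 5/8 share of Mesa Fields gives 32×5/8 = 20.
Total value = 72.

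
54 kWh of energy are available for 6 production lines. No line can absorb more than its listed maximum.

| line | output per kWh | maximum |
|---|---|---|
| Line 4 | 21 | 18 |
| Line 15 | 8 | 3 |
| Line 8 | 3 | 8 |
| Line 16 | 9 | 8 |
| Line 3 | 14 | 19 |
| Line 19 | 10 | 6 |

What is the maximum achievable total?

800

Order the production lines by output per kWh: Line 4 21 > Line 3 14 > Line 19 10 > Line 16 9 > Line 15 8 > Line 8 3.
Line 4: +18 to 18 (cap) — 36 left.
Line 3: +19 to 19 (cap) — 17 left.
Line 19: +6 to 6 (cap) — 11 left.
Line 16 takes 8 to reach its cap of 8 — 3 left.
Line 15: +3 to 3 (cap) — 0 left.
Total = 21×18 + 8×3 + 9×8 + 14×19 + 10×6 = 800.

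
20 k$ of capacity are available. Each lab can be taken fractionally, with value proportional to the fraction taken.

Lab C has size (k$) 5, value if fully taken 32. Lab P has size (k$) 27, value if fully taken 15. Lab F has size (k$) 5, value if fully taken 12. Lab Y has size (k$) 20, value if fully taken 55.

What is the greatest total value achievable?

Sort by value density: Lab C 32/5≈6.4, Lab Y 55/20≈2.75, Lab F 12/5≈2.4, Lab P 15/27≈0.556.
Lab C: take in full, 5 k$ for value 32 — 15 left.
Only 15 k$ remain; take 15/20 of Lab Y for value 55×15/20 = 41.25.
Total value = 73.25.

73.25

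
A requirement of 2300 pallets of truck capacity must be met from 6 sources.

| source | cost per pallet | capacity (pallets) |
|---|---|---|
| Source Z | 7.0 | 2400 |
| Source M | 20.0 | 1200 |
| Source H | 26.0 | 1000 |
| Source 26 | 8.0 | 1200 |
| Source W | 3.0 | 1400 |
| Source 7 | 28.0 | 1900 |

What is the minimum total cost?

Use sources in increasing cost order.
Source W at 3.0: take all 1400 pallets — 900 still needed.
Take 900 from Source Z at 7.0 to finish.
Source 26, Source M, Source H, Source 7: unused.
Cost = 1400×3.0 + 900×7.0 = 10500.

10500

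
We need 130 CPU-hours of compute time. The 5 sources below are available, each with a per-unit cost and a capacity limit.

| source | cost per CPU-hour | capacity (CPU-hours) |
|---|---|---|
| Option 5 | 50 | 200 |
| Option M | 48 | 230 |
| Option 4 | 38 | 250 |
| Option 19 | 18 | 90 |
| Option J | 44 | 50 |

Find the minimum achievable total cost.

3140

Fill from the cheapest source first.
Take 90 from Option 19 at 18 ; need 40 more.
Option 4 at 38: take 40 of its 250 ; requirement met.
Option J, Option M, Option 5: unused.
Cost = 90×18 + 40×38 = 3140.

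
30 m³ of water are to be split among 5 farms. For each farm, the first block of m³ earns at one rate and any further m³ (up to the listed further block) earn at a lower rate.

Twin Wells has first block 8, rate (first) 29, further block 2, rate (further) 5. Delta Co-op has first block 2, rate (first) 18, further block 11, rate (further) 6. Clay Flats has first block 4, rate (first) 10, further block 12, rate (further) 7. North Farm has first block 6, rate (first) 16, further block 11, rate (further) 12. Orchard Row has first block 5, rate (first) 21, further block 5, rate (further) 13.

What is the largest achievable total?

582

Treat each block as its own option and order by rate: Twin Wells/first 29 > Orchard Row/first 21 > Delta Co-op/first 18 > North Farm/first 16 > Orchard Row/second 13 > North Farm/second 12 > Clay Flats/first 10 > Clay Flats/second 7 > Delta Co-op/second 6 > Twin Wells/second 5.
Twin Wells/first (29): +8 → 22 left.
Orchard Row first at 21: fill all 5 → 17 left.
Fill Delta Co-op first block (2 at 18) → 15 left.
North Farm/first (16): +6 → 9 left.
Orchard Row second at 13: fill all 5 → 4 left.
North Farm/second: +4 of 11 at 12; pool empty.
Total = 29×8 + 21×5 + 18×2 + 16×6 + 13×5 + 12×4 = 582.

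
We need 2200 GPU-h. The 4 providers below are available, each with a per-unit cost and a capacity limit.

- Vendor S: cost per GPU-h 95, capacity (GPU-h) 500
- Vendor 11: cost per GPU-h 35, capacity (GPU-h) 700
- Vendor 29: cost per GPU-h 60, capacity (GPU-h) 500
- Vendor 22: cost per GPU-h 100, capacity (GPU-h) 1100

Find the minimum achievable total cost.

152000

Use providers in increasing cost order.
Take 700 from Vendor 11 at 35 → need 1500 more.
Take 500 from Vendor 29 at 60 → need 1000 more.
Take 500 from Vendor S at 95 → need 500 more.
Take 500 from Vendor 22 at 100 to finish.
Cost = 700×35 + 500×60 + 500×95 + 500×100 = 152000.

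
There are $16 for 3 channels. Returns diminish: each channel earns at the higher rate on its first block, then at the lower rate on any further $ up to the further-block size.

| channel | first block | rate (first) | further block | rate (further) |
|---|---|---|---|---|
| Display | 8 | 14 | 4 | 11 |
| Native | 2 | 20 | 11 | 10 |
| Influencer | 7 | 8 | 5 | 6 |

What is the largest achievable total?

216

Order all 6 blocks by rate: Native/T1 20 > Display/T1 14 > Display/T2 11 > Native/T2 10 > Influencer/T1 8 > Influencer/T2 6.
Native T1 at 20: fill all 2 — 14 left.
Display T1 at 14: fill all 8 — 6 left.
Display/T2 (11): +4 — 2 left.
Native T2 at 10: only 2 left, fill 2.
Total = 20×2 + 14×8 + 11×4 + 10×2 = 216.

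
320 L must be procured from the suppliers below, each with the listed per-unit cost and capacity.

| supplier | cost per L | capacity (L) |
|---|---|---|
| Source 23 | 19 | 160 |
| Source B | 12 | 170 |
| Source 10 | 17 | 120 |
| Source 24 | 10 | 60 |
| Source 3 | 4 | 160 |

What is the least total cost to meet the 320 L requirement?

2440

Fill from the cheapest supplier first.
Take 160 from Source 3 at 4 ; need 160 more.
Take 60 from Source 24 at 10 ; need 100 more.
Source B (12): take the remaining 100 ; done.
Source 10, Source 23: unused.
Cost = 160×4 + 60×10 + 100×12 = 2440.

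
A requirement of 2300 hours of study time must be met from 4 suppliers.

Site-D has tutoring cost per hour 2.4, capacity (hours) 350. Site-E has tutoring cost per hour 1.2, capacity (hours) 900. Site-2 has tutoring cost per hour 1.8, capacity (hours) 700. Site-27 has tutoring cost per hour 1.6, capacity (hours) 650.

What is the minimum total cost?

Fill from the cheapest supplier first.
Site-E at 1.2: take all 900 hours ; 1400 still needed.
Site-27 (1.6): use full 650 ; 750 hours to go.
Take 700 from Site-2 at 1.8 ; need 50 more.
Take 50 from Site-D at 2.4 to finish.
Cost = 900×1.2 + 650×1.6 + 700×1.8 + 50×2.4 = 3500.

3500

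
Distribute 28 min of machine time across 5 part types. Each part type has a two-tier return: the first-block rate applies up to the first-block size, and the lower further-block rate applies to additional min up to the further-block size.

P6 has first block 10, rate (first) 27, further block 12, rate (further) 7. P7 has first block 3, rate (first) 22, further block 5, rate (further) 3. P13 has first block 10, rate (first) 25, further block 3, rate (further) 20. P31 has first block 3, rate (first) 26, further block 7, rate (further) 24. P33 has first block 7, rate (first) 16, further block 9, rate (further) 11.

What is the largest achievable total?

718

Rank every tier by rate: P6/tier1 27 > P31/tier1 26 > P13/tier1 25 > P31/tier2 24 > P7/tier1 22 > P13/tier2 20 > P33/tier1 16 > P33/tier2 11 > P6/tier2 7 > P7/tier2 3.
P6/tier1 (27): +10 — 18 left.
Fill P31 tier1 block (3 at 26) — 15 left.
Fill P13 tier1 block (10 at 25) — 5 left.
5 remain; put them into P31 tier2 at 24.
Total = 27×10 + 26×3 + 25×10 + 24×5 = 718.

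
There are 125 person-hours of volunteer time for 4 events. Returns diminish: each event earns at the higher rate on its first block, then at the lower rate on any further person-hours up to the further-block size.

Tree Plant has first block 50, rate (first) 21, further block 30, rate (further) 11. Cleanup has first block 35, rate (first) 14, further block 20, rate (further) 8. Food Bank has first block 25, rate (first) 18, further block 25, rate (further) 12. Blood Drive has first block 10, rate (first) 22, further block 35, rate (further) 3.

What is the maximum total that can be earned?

2270

Order all 8 blocks by rate: Blood Drive/T1 22 > Tree Plant/T1 21 > Food Bank/T1 18 > Cleanup/T1 14 > Food Bank/T2 12 > Tree Plant/T2 11 > Cleanup/T2 8 > Blood Drive/T2 3.
Blood Drive/T1 (22): +10 → 115 left.
Fill Tree Plant T1 block (50 at 21) → 65 left.
Fill Food Bank T1 block (25 at 18) → 40 left.
Fill Cleanup T1 block (35 at 14) → 5 left.
5 remain; put them into Food Bank T2 at 12.
Total = 22×10 + 21×50 + 18×25 + 14×35 + 12×5 = 2270.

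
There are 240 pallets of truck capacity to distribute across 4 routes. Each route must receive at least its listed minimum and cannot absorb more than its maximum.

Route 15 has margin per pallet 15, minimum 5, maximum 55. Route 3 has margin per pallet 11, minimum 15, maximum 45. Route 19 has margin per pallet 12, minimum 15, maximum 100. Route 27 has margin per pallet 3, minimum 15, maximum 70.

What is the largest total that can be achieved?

2640

Meeting every minimum uses 5+15+15+15 = 50 pallets, leaving 190.
Order the routes by margin per pallet: Route 15 15 > Route 19 12 > Route 3 11 > Route 27 3.
Route 15: +50 to 55 (cap) — 140 left.
Give Route 19 85 more to hit its cap of 100 — 55 left.
Give Route 3 30 more to hit its cap of 45 — 25 left.
Route 27 has room for 55 more but only 25 remain, so it gets 40.
Total = 15×55 + 11×45 + 12×100 + 3×40 = 2640.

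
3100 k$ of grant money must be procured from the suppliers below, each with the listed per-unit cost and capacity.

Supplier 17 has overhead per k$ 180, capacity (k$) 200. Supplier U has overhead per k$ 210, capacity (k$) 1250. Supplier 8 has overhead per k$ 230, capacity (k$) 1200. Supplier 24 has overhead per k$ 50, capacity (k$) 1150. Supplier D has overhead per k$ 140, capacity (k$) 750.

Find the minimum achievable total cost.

Use suppliers in increasing cost order.
Take 1150 from Supplier 24 at 50 — need 1950 more.
Supplier D (140): use full 750 — 1200 k$ to go.
Take 200 from Supplier 17 at 180 — need 1000 more.
Take 1000 from Supplier U at 210 to finish.
Supplier 8: unused.
Cost = 1150×50 + 750×140 + 200×180 + 1000×210 = 408500.

408500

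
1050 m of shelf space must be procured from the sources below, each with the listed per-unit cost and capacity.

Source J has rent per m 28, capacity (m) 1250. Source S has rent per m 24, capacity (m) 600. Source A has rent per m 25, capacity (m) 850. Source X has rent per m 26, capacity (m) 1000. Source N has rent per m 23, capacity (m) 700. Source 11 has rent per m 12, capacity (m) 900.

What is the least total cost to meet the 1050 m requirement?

Cheapest first:
Source 11 (12): use full 900 ; 150 m to go.
Source N (23): take the remaining 150 ; done.
Source S, Source A, Source X, Source J: unused.
Cost = 900×12 + 150×23 = 14250.

14250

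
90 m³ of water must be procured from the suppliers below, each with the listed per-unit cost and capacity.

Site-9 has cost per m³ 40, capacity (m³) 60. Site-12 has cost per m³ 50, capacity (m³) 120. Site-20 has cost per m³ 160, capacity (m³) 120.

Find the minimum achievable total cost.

3900

Use suppliers in increasing cost order.
Site-9 at 40: take all 60 m³ ; 30 still needed.
Site-12 (50): take the remaining 30 ; done.
Site-20: unused.
Cost = 60×40 + 30×50 = 3900.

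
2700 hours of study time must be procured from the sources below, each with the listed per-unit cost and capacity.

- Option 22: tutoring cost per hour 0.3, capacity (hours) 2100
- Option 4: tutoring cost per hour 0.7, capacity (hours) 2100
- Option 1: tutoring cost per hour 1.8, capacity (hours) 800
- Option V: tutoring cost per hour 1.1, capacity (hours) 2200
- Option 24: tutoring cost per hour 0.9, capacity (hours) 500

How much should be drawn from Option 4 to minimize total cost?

Cheapest first:
Option 22 at 0.3: take all 2100 hours ; 600 still needed.
Option 4 (0.7): take the remaining 600 ; done.
Option 24, Option V, Option 1: unused.

600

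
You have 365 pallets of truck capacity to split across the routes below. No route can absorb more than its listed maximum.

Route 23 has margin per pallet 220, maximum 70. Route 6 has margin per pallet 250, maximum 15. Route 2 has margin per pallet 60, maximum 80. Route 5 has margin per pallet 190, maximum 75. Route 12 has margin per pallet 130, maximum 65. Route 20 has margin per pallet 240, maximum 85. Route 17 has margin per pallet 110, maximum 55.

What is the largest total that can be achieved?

Highest margin per pallet first: Route 6 250 > Route 20 240 > Route 23 220 > Route 5 190 > Route 12 130 > Route 17 110 > Route 2 60.
Give Route 6 15 to hit its cap of 15 → 350 left.
Route 20 takes 85 to reach its cap of 85 → 265 left.
Give Route 23 70 to hit its cap of 70 → 195 left.
Route 5: +75 to 75 (cap) → 120 left.
Route 12 takes 65 to reach its cap of 65 → 55 left.
Route 17: +55 to 55 (cap) → 0 left.
Total = 220×70 + 250×15 + 190×75 + 130×65 + 240×85 + 110×55 = 68300.

68300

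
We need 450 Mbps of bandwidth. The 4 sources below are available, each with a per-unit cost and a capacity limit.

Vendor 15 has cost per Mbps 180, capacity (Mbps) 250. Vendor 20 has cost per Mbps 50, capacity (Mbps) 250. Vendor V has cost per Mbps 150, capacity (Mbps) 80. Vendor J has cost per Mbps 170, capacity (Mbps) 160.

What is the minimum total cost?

Cheapest first:
Vendor 20 at 50: take all 250 Mbps → 200 still needed.
Vendor V at 150: take all 80 Mbps → 120 still needed.
Take 120 from Vendor J at 170 to finish.
Vendor 15: unused.
Cost = 250×50 + 80×150 + 120×170 = 44900.

44900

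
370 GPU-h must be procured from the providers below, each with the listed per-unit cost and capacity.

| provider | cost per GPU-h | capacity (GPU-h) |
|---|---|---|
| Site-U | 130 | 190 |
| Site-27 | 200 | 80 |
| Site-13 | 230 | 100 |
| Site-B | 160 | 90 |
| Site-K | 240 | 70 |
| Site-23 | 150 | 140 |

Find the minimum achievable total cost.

Use providers in increasing cost order.
Take 190 from Site-U at 130 ; need 180 more.
Site-23 (150): use full 140 ; 40 GPU-h to go.
Site-B at 160: take 40 of its 90 ; requirement met.
Site-27, Site-13, Site-K: unused.
Cost = 190×130 + 140×150 + 40×160 = 52100.

52100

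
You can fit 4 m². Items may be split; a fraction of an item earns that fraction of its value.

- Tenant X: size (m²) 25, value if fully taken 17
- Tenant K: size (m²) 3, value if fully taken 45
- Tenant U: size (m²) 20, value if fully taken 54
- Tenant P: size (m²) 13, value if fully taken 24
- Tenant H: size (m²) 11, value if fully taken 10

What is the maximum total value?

47.7

Sort by value density: Tenant K 45/3≈15, Tenant U 54/20≈2.7, Tenant P 24/13≈1.85, Tenant H 10/11≈0.909, Tenant X 17/25≈0.68.
Take all of Tenant K (3 m², value 45) ; 1 m² left.
Fill the last 1 m² with part of Tenant U: 1/20 of it earns 2.7.
Total value = 47.7.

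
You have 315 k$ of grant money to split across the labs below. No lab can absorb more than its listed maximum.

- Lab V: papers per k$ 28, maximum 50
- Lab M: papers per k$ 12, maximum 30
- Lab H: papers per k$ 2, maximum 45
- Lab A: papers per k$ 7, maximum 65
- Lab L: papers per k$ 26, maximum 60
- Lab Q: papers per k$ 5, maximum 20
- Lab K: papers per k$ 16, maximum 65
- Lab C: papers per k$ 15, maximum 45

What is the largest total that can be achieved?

Highest papers per k$ first: Lab V 28 > Lab L 26 > Lab K 16 > Lab C 15 > Lab M 12 > Lab A 7 > Lab Q 5 > Lab H 2.
Give Lab V 50 to hit its cap of 50 — 265 left.
Lab L: +60 to 60 (cap) — 205 left.
Lab K takes 65 to reach its cap of 65 — 140 left.
Lab C takes 45 to reach its cap of 45 — 95 left.
Lab M takes 30 to reach its cap of 30 — 65 left.
Lab A: +65 to 65 (cap) — 0 left.
Total = 28×50 + 12×30 + 7×65 + 26×60 + 16×65 + 15×45 = 5490.

5490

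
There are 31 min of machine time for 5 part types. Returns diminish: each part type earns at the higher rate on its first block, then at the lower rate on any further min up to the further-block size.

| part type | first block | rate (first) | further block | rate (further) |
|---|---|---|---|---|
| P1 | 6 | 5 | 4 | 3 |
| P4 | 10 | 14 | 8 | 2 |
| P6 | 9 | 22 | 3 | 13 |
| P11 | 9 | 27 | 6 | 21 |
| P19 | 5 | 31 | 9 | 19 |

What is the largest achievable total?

Treat each block as its own option and order by rate: P19/T1 31 > P11/T1 27 > P6/T1 22 > P11/T2 21 > P19/T2 19 > P4/T1 14 > P6/T2 13 > P1/T1 5 > P1/T2 3 > P4/T2 2.
P19 T1 at 31: fill all 5 → 26 left.
Fill P11 T1 block (9 at 27) → 17 left.
P6/T1 (22): +9 → 8 left.
Fill P11 T2 block (6 at 21) → 2 left.
P19/T2: +2 of 9 at 19; pool empty.
Total = 31×5 + 27×9 + 22×9 + 21×6 + 19×2 = 760.

760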